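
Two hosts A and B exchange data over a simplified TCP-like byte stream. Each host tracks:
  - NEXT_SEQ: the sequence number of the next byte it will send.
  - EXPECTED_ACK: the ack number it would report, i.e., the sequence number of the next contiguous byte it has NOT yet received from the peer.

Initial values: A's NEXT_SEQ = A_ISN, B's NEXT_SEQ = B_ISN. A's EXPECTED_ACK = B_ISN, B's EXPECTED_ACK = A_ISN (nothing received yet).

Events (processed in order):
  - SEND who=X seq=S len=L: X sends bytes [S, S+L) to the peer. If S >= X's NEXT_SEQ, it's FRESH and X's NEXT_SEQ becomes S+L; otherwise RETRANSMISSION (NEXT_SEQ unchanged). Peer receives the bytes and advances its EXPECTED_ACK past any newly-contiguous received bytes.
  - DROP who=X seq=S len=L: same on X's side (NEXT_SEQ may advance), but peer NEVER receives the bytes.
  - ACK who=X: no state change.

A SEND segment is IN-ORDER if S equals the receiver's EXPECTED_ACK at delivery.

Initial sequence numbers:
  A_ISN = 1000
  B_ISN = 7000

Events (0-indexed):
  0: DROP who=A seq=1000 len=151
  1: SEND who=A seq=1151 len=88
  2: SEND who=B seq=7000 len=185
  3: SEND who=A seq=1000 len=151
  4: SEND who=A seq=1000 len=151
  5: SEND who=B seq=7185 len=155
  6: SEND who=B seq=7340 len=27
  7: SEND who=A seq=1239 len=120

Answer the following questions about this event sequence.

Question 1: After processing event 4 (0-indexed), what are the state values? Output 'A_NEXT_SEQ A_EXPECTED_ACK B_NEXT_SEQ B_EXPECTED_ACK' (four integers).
After event 0: A_seq=1151 A_ack=7000 B_seq=7000 B_ack=1000
After event 1: A_seq=1239 A_ack=7000 B_seq=7000 B_ack=1000
After event 2: A_seq=1239 A_ack=7185 B_seq=7185 B_ack=1000
After event 3: A_seq=1239 A_ack=7185 B_seq=7185 B_ack=1239
After event 4: A_seq=1239 A_ack=7185 B_seq=7185 B_ack=1239

1239 7185 7185 1239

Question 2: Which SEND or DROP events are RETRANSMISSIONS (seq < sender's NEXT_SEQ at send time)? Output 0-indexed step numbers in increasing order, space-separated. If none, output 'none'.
Answer: 3 4

Derivation:
Step 0: DROP seq=1000 -> fresh
Step 1: SEND seq=1151 -> fresh
Step 2: SEND seq=7000 -> fresh
Step 3: SEND seq=1000 -> retransmit
Step 4: SEND seq=1000 -> retransmit
Step 5: SEND seq=7185 -> fresh
Step 6: SEND seq=7340 -> fresh
Step 7: SEND seq=1239 -> fresh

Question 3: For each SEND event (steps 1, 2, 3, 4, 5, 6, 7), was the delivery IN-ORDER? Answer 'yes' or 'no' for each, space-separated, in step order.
Step 1: SEND seq=1151 -> out-of-order
Step 2: SEND seq=7000 -> in-order
Step 3: SEND seq=1000 -> in-order
Step 4: SEND seq=1000 -> out-of-order
Step 5: SEND seq=7185 -> in-order
Step 6: SEND seq=7340 -> in-order
Step 7: SEND seq=1239 -> in-order

Answer: no yes yes no yes yes yes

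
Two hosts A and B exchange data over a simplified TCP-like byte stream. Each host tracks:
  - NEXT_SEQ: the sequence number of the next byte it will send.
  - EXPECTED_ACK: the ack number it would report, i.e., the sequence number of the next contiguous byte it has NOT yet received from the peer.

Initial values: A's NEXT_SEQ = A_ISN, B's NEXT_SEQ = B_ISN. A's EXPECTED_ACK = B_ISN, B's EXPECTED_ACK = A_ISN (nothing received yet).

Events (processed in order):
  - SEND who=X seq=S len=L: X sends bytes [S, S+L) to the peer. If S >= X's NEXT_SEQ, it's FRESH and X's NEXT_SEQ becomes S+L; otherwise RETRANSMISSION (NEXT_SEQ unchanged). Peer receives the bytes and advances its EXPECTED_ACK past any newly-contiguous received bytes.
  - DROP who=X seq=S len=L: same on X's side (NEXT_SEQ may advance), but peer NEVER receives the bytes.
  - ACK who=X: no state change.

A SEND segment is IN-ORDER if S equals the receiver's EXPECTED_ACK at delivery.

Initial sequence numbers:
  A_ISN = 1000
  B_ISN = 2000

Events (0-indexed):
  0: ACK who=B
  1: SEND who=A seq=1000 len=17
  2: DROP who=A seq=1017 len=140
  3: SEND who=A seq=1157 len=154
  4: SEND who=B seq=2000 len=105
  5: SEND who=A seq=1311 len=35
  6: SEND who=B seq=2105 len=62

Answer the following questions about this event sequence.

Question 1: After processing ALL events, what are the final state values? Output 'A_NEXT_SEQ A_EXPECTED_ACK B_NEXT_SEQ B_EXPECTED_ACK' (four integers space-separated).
Answer: 1346 2167 2167 1017

Derivation:
After event 0: A_seq=1000 A_ack=2000 B_seq=2000 B_ack=1000
After event 1: A_seq=1017 A_ack=2000 B_seq=2000 B_ack=1017
After event 2: A_seq=1157 A_ack=2000 B_seq=2000 B_ack=1017
After event 3: A_seq=1311 A_ack=2000 B_seq=2000 B_ack=1017
After event 4: A_seq=1311 A_ack=2105 B_seq=2105 B_ack=1017
After event 5: A_seq=1346 A_ack=2105 B_seq=2105 B_ack=1017
After event 6: A_seq=1346 A_ack=2167 B_seq=2167 B_ack=1017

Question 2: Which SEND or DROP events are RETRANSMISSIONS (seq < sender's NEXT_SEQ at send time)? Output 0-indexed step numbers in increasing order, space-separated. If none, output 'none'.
Step 1: SEND seq=1000 -> fresh
Step 2: DROP seq=1017 -> fresh
Step 3: SEND seq=1157 -> fresh
Step 4: SEND seq=2000 -> fresh
Step 5: SEND seq=1311 -> fresh
Step 6: SEND seq=2105 -> fresh

Answer: none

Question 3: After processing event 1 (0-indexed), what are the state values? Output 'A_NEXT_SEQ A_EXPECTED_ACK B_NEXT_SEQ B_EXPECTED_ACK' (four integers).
After event 0: A_seq=1000 A_ack=2000 B_seq=2000 B_ack=1000
After event 1: A_seq=1017 A_ack=2000 B_seq=2000 B_ack=1017

1017 2000 2000 1017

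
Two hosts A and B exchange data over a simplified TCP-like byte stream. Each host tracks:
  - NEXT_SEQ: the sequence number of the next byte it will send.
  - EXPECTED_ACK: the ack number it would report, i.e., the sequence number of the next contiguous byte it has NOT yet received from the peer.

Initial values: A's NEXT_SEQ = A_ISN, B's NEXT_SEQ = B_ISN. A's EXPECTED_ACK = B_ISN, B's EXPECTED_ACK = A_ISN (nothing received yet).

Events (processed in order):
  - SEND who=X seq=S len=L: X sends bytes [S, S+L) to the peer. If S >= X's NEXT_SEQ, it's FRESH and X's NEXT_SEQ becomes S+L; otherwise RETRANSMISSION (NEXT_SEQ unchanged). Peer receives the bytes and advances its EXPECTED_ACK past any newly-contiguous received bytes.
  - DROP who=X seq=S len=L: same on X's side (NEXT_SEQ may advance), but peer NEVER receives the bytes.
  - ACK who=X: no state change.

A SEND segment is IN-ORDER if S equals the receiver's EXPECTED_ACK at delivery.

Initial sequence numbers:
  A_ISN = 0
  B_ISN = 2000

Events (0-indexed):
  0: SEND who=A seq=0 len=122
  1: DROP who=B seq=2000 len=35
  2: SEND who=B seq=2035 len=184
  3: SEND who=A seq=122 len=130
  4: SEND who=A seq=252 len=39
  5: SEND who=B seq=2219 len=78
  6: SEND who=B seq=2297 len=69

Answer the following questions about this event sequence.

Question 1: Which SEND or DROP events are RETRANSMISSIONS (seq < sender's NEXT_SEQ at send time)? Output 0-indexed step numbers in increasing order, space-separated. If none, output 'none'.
Step 0: SEND seq=0 -> fresh
Step 1: DROP seq=2000 -> fresh
Step 2: SEND seq=2035 -> fresh
Step 3: SEND seq=122 -> fresh
Step 4: SEND seq=252 -> fresh
Step 5: SEND seq=2219 -> fresh
Step 6: SEND seq=2297 -> fresh

Answer: none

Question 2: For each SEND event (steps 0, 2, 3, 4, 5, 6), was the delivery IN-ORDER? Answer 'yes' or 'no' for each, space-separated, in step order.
Step 0: SEND seq=0 -> in-order
Step 2: SEND seq=2035 -> out-of-order
Step 3: SEND seq=122 -> in-order
Step 4: SEND seq=252 -> in-order
Step 5: SEND seq=2219 -> out-of-order
Step 6: SEND seq=2297 -> out-of-order

Answer: yes no yes yes no no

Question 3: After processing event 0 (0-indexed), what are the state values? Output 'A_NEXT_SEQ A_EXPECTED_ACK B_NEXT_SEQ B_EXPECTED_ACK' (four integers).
After event 0: A_seq=122 A_ack=2000 B_seq=2000 B_ack=122

122 2000 2000 122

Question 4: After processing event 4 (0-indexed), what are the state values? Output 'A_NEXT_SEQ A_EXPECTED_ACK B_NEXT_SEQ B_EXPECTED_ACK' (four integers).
After event 0: A_seq=122 A_ack=2000 B_seq=2000 B_ack=122
After event 1: A_seq=122 A_ack=2000 B_seq=2035 B_ack=122
After event 2: A_seq=122 A_ack=2000 B_seq=2219 B_ack=122
After event 3: A_seq=252 A_ack=2000 B_seq=2219 B_ack=252
After event 4: A_seq=291 A_ack=2000 B_seq=2219 B_ack=291

291 2000 2219 291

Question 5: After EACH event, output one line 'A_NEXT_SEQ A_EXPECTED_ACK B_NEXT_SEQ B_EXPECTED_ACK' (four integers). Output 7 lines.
122 2000 2000 122
122 2000 2035 122
122 2000 2219 122
252 2000 2219 252
291 2000 2219 291
291 2000 2297 291
291 2000 2366 291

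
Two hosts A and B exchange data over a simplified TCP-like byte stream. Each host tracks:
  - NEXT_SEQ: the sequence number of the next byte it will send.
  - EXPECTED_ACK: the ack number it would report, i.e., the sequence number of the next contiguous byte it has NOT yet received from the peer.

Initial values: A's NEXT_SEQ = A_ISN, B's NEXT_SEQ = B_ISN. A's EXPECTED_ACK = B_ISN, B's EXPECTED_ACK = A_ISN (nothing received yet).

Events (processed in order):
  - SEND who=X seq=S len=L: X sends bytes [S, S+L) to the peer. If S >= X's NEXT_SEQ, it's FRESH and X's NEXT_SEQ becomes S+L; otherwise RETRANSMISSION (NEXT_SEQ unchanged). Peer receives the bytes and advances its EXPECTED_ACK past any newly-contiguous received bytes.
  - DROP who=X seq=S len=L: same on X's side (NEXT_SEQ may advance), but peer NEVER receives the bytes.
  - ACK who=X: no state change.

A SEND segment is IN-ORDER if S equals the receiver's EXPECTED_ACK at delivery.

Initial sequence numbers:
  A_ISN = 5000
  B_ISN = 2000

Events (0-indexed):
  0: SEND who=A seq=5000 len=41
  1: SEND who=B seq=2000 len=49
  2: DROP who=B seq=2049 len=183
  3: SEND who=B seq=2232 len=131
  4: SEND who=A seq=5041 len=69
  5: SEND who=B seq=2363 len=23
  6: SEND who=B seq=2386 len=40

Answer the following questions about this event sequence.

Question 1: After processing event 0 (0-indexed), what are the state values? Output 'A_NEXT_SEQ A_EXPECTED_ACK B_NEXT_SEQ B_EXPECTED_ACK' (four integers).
After event 0: A_seq=5041 A_ack=2000 B_seq=2000 B_ack=5041

5041 2000 2000 5041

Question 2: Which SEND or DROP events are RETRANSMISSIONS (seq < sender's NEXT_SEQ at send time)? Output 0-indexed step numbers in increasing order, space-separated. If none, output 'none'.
Answer: none

Derivation:
Step 0: SEND seq=5000 -> fresh
Step 1: SEND seq=2000 -> fresh
Step 2: DROP seq=2049 -> fresh
Step 3: SEND seq=2232 -> fresh
Step 4: SEND seq=5041 -> fresh
Step 5: SEND seq=2363 -> fresh
Step 6: SEND seq=2386 -> fresh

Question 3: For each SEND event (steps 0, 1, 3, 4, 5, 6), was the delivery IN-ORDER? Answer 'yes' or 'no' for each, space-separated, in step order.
Answer: yes yes no yes no no

Derivation:
Step 0: SEND seq=5000 -> in-order
Step 1: SEND seq=2000 -> in-order
Step 3: SEND seq=2232 -> out-of-order
Step 4: SEND seq=5041 -> in-order
Step 5: SEND seq=2363 -> out-of-order
Step 6: SEND seq=2386 -> out-of-order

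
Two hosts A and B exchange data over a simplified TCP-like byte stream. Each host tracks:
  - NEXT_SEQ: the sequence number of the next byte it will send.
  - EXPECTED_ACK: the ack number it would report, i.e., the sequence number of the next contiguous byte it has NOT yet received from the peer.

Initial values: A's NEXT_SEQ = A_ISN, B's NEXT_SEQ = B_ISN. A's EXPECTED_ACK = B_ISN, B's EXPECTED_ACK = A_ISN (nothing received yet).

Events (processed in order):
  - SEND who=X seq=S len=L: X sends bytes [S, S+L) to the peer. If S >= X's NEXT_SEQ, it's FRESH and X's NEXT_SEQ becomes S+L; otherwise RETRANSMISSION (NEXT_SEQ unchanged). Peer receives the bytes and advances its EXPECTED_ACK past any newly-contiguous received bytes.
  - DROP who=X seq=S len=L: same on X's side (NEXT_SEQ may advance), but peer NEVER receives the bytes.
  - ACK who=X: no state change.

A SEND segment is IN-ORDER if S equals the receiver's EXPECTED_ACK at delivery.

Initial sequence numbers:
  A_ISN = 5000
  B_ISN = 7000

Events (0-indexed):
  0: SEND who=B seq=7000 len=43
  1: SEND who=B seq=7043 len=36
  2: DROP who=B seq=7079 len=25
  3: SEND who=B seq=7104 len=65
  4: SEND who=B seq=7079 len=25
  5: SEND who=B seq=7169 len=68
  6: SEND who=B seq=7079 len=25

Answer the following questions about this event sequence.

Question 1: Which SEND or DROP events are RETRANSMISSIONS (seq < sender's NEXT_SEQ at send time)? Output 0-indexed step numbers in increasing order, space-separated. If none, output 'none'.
Step 0: SEND seq=7000 -> fresh
Step 1: SEND seq=7043 -> fresh
Step 2: DROP seq=7079 -> fresh
Step 3: SEND seq=7104 -> fresh
Step 4: SEND seq=7079 -> retransmit
Step 5: SEND seq=7169 -> fresh
Step 6: SEND seq=7079 -> retransmit

Answer: 4 6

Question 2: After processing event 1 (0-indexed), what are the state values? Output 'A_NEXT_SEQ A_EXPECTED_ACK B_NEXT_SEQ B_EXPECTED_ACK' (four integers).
After event 0: A_seq=5000 A_ack=7043 B_seq=7043 B_ack=5000
After event 1: A_seq=5000 A_ack=7079 B_seq=7079 B_ack=5000

5000 7079 7079 5000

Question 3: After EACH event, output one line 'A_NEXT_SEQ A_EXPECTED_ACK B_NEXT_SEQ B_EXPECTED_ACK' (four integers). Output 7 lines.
5000 7043 7043 5000
5000 7079 7079 5000
5000 7079 7104 5000
5000 7079 7169 5000
5000 7169 7169 5000
5000 7237 7237 5000
5000 7237 7237 5000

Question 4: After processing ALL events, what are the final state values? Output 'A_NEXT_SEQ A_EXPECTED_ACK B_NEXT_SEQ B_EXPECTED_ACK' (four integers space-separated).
Answer: 5000 7237 7237 5000

Derivation:
After event 0: A_seq=5000 A_ack=7043 B_seq=7043 B_ack=5000
After event 1: A_seq=5000 A_ack=7079 B_seq=7079 B_ack=5000
After event 2: A_seq=5000 A_ack=7079 B_seq=7104 B_ack=5000
After event 3: A_seq=5000 A_ack=7079 B_seq=7169 B_ack=5000
After event 4: A_seq=5000 A_ack=7169 B_seq=7169 B_ack=5000
After event 5: A_seq=5000 A_ack=7237 B_seq=7237 B_ack=5000
After event 6: A_seq=5000 A_ack=7237 B_seq=7237 B_ack=5000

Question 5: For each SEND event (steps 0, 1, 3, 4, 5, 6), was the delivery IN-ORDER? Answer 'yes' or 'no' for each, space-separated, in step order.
Step 0: SEND seq=7000 -> in-order
Step 1: SEND seq=7043 -> in-order
Step 3: SEND seq=7104 -> out-of-order
Step 4: SEND seq=7079 -> in-order
Step 5: SEND seq=7169 -> in-order
Step 6: SEND seq=7079 -> out-of-order

Answer: yes yes no yes yes no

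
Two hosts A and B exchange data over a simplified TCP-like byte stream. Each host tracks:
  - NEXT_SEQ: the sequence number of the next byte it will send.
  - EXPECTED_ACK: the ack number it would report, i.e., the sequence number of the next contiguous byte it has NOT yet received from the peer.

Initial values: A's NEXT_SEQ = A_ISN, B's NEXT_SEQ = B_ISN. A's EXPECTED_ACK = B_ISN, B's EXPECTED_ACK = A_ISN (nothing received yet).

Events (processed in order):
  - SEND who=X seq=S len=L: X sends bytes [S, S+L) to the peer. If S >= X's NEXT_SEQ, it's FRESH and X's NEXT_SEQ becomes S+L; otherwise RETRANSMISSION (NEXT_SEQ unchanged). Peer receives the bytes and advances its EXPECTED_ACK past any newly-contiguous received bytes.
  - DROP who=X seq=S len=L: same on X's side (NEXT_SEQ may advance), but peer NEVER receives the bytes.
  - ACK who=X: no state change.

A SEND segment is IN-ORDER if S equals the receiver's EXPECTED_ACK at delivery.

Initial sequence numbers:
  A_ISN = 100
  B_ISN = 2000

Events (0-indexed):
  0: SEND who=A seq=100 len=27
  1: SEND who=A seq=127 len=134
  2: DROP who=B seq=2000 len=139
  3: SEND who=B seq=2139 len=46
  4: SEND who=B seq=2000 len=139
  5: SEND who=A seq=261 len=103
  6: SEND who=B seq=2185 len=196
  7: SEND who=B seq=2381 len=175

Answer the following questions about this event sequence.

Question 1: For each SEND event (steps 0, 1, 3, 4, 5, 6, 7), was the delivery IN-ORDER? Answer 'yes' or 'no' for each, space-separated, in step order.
Answer: yes yes no yes yes yes yes

Derivation:
Step 0: SEND seq=100 -> in-order
Step 1: SEND seq=127 -> in-order
Step 3: SEND seq=2139 -> out-of-order
Step 4: SEND seq=2000 -> in-order
Step 5: SEND seq=261 -> in-order
Step 6: SEND seq=2185 -> in-order
Step 7: SEND seq=2381 -> in-order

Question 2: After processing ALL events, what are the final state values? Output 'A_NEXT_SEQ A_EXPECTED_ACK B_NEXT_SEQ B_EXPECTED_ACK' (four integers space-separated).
After event 0: A_seq=127 A_ack=2000 B_seq=2000 B_ack=127
After event 1: A_seq=261 A_ack=2000 B_seq=2000 B_ack=261
After event 2: A_seq=261 A_ack=2000 B_seq=2139 B_ack=261
After event 3: A_seq=261 A_ack=2000 B_seq=2185 B_ack=261
After event 4: A_seq=261 A_ack=2185 B_seq=2185 B_ack=261
After event 5: A_seq=364 A_ack=2185 B_seq=2185 B_ack=364
After event 6: A_seq=364 A_ack=2381 B_seq=2381 B_ack=364
After event 7: A_seq=364 A_ack=2556 B_seq=2556 B_ack=364

Answer: 364 2556 2556 364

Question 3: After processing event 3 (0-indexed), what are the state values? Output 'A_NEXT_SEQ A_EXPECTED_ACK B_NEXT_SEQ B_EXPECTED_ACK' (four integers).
After event 0: A_seq=127 A_ack=2000 B_seq=2000 B_ack=127
After event 1: A_seq=261 A_ack=2000 B_seq=2000 B_ack=261
After event 2: A_seq=261 A_ack=2000 B_seq=2139 B_ack=261
After event 3: A_seq=261 A_ack=2000 B_seq=2185 B_ack=261

261 2000 2185 261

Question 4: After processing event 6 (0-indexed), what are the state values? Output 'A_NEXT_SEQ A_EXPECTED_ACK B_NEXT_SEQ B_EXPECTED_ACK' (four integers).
After event 0: A_seq=127 A_ack=2000 B_seq=2000 B_ack=127
After event 1: A_seq=261 A_ack=2000 B_seq=2000 B_ack=261
After event 2: A_seq=261 A_ack=2000 B_seq=2139 B_ack=261
After event 3: A_seq=261 A_ack=2000 B_seq=2185 B_ack=261
After event 4: A_seq=261 A_ack=2185 B_seq=2185 B_ack=261
After event 5: A_seq=364 A_ack=2185 B_seq=2185 B_ack=364
After event 6: A_seq=364 A_ack=2381 B_seq=2381 B_ack=364

364 2381 2381 364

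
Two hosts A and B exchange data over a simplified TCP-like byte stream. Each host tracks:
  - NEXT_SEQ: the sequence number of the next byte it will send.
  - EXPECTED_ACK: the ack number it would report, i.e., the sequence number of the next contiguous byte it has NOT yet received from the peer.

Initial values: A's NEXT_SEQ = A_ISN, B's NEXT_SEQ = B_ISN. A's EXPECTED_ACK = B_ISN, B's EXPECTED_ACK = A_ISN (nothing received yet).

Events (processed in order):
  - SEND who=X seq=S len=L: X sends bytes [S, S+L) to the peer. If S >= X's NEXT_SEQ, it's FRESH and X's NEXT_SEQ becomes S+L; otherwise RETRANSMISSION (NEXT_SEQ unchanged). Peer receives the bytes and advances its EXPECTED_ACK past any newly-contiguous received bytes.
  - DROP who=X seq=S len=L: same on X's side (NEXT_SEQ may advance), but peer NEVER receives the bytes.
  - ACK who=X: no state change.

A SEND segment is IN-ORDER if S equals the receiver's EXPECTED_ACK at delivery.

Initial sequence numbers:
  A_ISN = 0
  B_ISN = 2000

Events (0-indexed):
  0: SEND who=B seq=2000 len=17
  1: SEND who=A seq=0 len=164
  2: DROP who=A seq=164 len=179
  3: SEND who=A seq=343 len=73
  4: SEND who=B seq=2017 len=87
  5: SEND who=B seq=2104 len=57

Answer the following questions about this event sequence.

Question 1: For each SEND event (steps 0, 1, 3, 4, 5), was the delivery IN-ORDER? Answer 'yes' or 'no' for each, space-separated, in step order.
Answer: yes yes no yes yes

Derivation:
Step 0: SEND seq=2000 -> in-order
Step 1: SEND seq=0 -> in-order
Step 3: SEND seq=343 -> out-of-order
Step 4: SEND seq=2017 -> in-order
Step 5: SEND seq=2104 -> in-order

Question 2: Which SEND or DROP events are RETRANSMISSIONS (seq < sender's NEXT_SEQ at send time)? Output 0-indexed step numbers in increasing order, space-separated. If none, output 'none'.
Answer: none

Derivation:
Step 0: SEND seq=2000 -> fresh
Step 1: SEND seq=0 -> fresh
Step 2: DROP seq=164 -> fresh
Step 3: SEND seq=343 -> fresh
Step 4: SEND seq=2017 -> fresh
Step 5: SEND seq=2104 -> fresh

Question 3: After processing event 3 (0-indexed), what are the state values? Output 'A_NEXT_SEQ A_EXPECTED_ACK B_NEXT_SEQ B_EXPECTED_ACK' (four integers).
After event 0: A_seq=0 A_ack=2017 B_seq=2017 B_ack=0
After event 1: A_seq=164 A_ack=2017 B_seq=2017 B_ack=164
After event 2: A_seq=343 A_ack=2017 B_seq=2017 B_ack=164
After event 3: A_seq=416 A_ack=2017 B_seq=2017 B_ack=164

416 2017 2017 164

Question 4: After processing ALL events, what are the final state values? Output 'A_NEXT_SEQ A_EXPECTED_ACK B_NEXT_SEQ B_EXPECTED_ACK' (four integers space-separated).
After event 0: A_seq=0 A_ack=2017 B_seq=2017 B_ack=0
After event 1: A_seq=164 A_ack=2017 B_seq=2017 B_ack=164
After event 2: A_seq=343 A_ack=2017 B_seq=2017 B_ack=164
After event 3: A_seq=416 A_ack=2017 B_seq=2017 B_ack=164
After event 4: A_seq=416 A_ack=2104 B_seq=2104 B_ack=164
After event 5: A_seq=416 A_ack=2161 B_seq=2161 B_ack=164

Answer: 416 2161 2161 164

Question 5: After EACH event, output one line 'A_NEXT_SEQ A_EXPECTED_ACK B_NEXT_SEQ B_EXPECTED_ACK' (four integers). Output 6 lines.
0 2017 2017 0
164 2017 2017 164
343 2017 2017 164
416 2017 2017 164
416 2104 2104 164
416 2161 2161 164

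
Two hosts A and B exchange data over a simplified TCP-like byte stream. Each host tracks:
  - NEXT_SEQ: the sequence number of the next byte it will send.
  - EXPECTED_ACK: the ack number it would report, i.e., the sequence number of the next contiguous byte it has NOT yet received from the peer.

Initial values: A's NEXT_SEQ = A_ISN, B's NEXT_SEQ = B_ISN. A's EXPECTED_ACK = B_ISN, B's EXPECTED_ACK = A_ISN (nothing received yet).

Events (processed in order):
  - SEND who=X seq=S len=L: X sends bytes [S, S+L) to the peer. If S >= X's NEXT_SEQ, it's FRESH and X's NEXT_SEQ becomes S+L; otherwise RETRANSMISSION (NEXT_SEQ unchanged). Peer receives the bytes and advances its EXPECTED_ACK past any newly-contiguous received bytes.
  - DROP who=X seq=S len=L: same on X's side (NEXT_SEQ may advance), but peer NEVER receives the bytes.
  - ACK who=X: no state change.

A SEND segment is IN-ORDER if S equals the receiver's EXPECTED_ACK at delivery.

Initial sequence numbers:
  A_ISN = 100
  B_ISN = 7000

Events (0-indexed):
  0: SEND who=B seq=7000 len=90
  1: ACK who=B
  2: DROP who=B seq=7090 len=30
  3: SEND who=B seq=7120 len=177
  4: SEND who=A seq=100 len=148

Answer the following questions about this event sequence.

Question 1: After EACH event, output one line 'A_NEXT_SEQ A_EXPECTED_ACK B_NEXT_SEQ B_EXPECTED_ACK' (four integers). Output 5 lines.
100 7090 7090 100
100 7090 7090 100
100 7090 7120 100
100 7090 7297 100
248 7090 7297 248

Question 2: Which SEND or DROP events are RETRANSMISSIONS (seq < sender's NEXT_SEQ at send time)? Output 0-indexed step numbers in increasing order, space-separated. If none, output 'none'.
Step 0: SEND seq=7000 -> fresh
Step 2: DROP seq=7090 -> fresh
Step 3: SEND seq=7120 -> fresh
Step 4: SEND seq=100 -> fresh

Answer: none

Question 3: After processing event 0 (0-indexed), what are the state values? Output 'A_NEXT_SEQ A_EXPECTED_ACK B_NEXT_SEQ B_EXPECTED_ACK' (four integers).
After event 0: A_seq=100 A_ack=7090 B_seq=7090 B_ack=100

100 7090 7090 100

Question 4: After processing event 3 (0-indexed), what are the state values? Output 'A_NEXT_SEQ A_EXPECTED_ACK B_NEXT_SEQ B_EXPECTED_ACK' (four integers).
After event 0: A_seq=100 A_ack=7090 B_seq=7090 B_ack=100
After event 1: A_seq=100 A_ack=7090 B_seq=7090 B_ack=100
After event 2: A_seq=100 A_ack=7090 B_seq=7120 B_ack=100
After event 3: A_seq=100 A_ack=7090 B_seq=7297 B_ack=100

100 7090 7297 100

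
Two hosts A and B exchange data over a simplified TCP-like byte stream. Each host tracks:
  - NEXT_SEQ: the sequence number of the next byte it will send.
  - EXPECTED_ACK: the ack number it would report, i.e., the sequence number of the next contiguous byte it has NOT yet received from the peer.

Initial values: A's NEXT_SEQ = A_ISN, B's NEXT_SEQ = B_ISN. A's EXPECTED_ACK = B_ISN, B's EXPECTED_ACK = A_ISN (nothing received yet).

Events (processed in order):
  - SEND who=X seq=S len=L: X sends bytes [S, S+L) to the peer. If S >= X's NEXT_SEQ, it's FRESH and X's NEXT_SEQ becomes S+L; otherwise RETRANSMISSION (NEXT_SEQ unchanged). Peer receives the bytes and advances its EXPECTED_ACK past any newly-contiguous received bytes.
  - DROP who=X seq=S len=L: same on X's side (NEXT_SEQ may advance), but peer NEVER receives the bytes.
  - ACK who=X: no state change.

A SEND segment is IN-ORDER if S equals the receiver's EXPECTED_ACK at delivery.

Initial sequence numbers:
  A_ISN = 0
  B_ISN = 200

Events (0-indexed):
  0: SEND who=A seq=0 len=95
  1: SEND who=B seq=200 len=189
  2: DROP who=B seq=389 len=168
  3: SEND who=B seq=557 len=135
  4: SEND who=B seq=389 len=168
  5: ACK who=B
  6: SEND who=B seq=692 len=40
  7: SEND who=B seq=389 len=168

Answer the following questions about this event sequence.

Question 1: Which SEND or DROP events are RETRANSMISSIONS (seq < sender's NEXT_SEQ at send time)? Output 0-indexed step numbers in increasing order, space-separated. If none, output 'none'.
Answer: 4 7

Derivation:
Step 0: SEND seq=0 -> fresh
Step 1: SEND seq=200 -> fresh
Step 2: DROP seq=389 -> fresh
Step 3: SEND seq=557 -> fresh
Step 4: SEND seq=389 -> retransmit
Step 6: SEND seq=692 -> fresh
Step 7: SEND seq=389 -> retransmit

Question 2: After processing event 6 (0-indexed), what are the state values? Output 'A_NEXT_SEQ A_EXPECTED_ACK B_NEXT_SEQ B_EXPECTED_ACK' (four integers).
After event 0: A_seq=95 A_ack=200 B_seq=200 B_ack=95
After event 1: A_seq=95 A_ack=389 B_seq=389 B_ack=95
After event 2: A_seq=95 A_ack=389 B_seq=557 B_ack=95
After event 3: A_seq=95 A_ack=389 B_seq=692 B_ack=95
After event 4: A_seq=95 A_ack=692 B_seq=692 B_ack=95
After event 5: A_seq=95 A_ack=692 B_seq=692 B_ack=95
After event 6: A_seq=95 A_ack=732 B_seq=732 B_ack=95

95 732 732 95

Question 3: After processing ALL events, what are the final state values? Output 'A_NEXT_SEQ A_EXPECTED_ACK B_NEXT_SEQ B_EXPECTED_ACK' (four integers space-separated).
After event 0: A_seq=95 A_ack=200 B_seq=200 B_ack=95
After event 1: A_seq=95 A_ack=389 B_seq=389 B_ack=95
After event 2: A_seq=95 A_ack=389 B_seq=557 B_ack=95
After event 3: A_seq=95 A_ack=389 B_seq=692 B_ack=95
After event 4: A_seq=95 A_ack=692 B_seq=692 B_ack=95
After event 5: A_seq=95 A_ack=692 B_seq=692 B_ack=95
After event 6: A_seq=95 A_ack=732 B_seq=732 B_ack=95
After event 7: A_seq=95 A_ack=732 B_seq=732 B_ack=95

Answer: 95 732 732 95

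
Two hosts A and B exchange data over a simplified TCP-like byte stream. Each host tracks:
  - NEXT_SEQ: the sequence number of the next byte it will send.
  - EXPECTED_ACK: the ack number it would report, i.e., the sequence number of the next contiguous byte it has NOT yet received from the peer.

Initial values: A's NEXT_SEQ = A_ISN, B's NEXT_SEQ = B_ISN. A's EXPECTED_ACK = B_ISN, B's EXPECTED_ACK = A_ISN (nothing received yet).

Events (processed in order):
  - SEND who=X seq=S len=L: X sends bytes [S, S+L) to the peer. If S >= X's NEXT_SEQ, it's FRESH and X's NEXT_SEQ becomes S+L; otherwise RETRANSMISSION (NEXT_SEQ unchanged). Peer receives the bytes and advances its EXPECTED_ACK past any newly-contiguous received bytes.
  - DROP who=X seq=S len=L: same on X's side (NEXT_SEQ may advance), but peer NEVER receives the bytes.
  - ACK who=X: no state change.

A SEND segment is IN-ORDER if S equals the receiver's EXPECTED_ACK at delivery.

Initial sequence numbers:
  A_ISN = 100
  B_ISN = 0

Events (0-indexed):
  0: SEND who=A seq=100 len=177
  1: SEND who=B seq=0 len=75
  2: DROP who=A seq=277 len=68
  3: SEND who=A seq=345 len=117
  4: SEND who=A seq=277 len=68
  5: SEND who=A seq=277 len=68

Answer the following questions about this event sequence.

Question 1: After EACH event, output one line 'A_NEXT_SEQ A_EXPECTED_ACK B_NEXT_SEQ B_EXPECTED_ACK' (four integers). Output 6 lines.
277 0 0 277
277 75 75 277
345 75 75 277
462 75 75 277
462 75 75 462
462 75 75 462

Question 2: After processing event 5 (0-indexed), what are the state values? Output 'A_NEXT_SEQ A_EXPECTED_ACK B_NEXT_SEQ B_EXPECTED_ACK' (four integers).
After event 0: A_seq=277 A_ack=0 B_seq=0 B_ack=277
After event 1: A_seq=277 A_ack=75 B_seq=75 B_ack=277
After event 2: A_seq=345 A_ack=75 B_seq=75 B_ack=277
After event 3: A_seq=462 A_ack=75 B_seq=75 B_ack=277
After event 4: A_seq=462 A_ack=75 B_seq=75 B_ack=462
After event 5: A_seq=462 A_ack=75 B_seq=75 B_ack=462

462 75 75 462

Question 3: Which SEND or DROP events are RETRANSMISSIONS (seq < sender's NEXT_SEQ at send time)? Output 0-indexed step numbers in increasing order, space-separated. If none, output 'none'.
Answer: 4 5

Derivation:
Step 0: SEND seq=100 -> fresh
Step 1: SEND seq=0 -> fresh
Step 2: DROP seq=277 -> fresh
Step 3: SEND seq=345 -> fresh
Step 4: SEND seq=277 -> retransmit
Step 5: SEND seq=277 -> retransmit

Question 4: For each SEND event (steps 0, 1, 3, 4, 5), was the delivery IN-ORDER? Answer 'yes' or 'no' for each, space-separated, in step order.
Answer: yes yes no yes no

Derivation:
Step 0: SEND seq=100 -> in-order
Step 1: SEND seq=0 -> in-order
Step 3: SEND seq=345 -> out-of-order
Step 4: SEND seq=277 -> in-order
Step 5: SEND seq=277 -> out-of-order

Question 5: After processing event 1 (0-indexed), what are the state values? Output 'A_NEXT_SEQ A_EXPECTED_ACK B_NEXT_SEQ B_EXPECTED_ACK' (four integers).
After event 0: A_seq=277 A_ack=0 B_seq=0 B_ack=277
After event 1: A_seq=277 A_ack=75 B_seq=75 B_ack=277

277 75 75 277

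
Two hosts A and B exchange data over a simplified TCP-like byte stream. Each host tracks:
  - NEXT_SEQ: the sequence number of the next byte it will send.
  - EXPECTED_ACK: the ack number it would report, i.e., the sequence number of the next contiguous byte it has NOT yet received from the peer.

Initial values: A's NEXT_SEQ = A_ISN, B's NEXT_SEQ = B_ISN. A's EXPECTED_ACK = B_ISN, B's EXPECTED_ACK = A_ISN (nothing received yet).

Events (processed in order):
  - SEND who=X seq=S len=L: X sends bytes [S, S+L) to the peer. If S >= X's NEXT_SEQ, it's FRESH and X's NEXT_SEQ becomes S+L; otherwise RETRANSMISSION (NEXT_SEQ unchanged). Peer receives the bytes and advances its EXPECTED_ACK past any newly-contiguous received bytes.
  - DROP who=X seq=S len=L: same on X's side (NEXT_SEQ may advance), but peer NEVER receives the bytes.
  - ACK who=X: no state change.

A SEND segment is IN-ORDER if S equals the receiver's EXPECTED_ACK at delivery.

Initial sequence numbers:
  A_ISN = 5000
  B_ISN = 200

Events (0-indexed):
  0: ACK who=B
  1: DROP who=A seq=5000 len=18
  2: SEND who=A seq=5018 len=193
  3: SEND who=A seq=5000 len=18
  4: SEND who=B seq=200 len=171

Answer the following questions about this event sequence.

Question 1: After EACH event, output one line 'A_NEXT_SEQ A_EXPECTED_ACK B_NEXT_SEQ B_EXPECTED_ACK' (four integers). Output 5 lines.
5000 200 200 5000
5018 200 200 5000
5211 200 200 5000
5211 200 200 5211
5211 371 371 5211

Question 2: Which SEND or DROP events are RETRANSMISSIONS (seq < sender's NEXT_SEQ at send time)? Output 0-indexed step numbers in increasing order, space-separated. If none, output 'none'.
Step 1: DROP seq=5000 -> fresh
Step 2: SEND seq=5018 -> fresh
Step 3: SEND seq=5000 -> retransmit
Step 4: SEND seq=200 -> fresh

Answer: 3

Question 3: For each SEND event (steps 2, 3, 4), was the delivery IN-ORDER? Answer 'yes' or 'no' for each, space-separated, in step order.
Answer: no yes yes

Derivation:
Step 2: SEND seq=5018 -> out-of-order
Step 3: SEND seq=5000 -> in-order
Step 4: SEND seq=200 -> in-order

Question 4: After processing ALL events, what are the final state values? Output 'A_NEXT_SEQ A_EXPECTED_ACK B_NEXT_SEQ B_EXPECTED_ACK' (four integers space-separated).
Answer: 5211 371 371 5211

Derivation:
After event 0: A_seq=5000 A_ack=200 B_seq=200 B_ack=5000
After event 1: A_seq=5018 A_ack=200 B_seq=200 B_ack=5000
After event 2: A_seq=5211 A_ack=200 B_seq=200 B_ack=5000
After event 3: A_seq=5211 A_ack=200 B_seq=200 B_ack=5211
After event 4: A_seq=5211 A_ack=371 B_seq=371 B_ack=5211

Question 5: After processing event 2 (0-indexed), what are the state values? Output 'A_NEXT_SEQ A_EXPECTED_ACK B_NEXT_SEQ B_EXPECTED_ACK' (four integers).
After event 0: A_seq=5000 A_ack=200 B_seq=200 B_ack=5000
After event 1: A_seq=5018 A_ack=200 B_seq=200 B_ack=5000
After event 2: A_seq=5211 A_ack=200 B_seq=200 B_ack=5000

5211 200 200 5000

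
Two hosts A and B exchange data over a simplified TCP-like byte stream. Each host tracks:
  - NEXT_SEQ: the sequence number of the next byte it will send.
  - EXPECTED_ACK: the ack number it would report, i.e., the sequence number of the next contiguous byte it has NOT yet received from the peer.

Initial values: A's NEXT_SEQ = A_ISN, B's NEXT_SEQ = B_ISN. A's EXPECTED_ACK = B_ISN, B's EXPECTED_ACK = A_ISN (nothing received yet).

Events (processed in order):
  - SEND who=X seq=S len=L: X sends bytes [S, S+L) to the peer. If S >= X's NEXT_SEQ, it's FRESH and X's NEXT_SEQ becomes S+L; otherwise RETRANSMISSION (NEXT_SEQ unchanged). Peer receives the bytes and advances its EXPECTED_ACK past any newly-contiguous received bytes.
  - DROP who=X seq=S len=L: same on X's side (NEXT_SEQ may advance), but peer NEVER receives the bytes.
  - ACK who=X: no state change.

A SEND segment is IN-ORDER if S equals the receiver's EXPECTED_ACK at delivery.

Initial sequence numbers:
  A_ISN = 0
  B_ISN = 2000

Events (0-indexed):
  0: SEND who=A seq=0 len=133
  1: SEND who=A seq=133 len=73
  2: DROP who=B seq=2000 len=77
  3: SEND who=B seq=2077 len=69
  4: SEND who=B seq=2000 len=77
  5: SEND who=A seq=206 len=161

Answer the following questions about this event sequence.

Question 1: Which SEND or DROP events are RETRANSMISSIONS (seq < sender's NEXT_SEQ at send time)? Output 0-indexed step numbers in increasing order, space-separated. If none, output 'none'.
Step 0: SEND seq=0 -> fresh
Step 1: SEND seq=133 -> fresh
Step 2: DROP seq=2000 -> fresh
Step 3: SEND seq=2077 -> fresh
Step 4: SEND seq=2000 -> retransmit
Step 5: SEND seq=206 -> fresh

Answer: 4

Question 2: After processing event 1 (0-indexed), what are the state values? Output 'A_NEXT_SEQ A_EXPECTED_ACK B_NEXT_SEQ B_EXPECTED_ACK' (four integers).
After event 0: A_seq=133 A_ack=2000 B_seq=2000 B_ack=133
After event 1: A_seq=206 A_ack=2000 B_seq=2000 B_ack=206

206 2000 2000 206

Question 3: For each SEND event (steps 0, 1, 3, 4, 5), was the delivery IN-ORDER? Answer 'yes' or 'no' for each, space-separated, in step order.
Step 0: SEND seq=0 -> in-order
Step 1: SEND seq=133 -> in-order
Step 3: SEND seq=2077 -> out-of-order
Step 4: SEND seq=2000 -> in-order
Step 5: SEND seq=206 -> in-order

Answer: yes yes no yes yes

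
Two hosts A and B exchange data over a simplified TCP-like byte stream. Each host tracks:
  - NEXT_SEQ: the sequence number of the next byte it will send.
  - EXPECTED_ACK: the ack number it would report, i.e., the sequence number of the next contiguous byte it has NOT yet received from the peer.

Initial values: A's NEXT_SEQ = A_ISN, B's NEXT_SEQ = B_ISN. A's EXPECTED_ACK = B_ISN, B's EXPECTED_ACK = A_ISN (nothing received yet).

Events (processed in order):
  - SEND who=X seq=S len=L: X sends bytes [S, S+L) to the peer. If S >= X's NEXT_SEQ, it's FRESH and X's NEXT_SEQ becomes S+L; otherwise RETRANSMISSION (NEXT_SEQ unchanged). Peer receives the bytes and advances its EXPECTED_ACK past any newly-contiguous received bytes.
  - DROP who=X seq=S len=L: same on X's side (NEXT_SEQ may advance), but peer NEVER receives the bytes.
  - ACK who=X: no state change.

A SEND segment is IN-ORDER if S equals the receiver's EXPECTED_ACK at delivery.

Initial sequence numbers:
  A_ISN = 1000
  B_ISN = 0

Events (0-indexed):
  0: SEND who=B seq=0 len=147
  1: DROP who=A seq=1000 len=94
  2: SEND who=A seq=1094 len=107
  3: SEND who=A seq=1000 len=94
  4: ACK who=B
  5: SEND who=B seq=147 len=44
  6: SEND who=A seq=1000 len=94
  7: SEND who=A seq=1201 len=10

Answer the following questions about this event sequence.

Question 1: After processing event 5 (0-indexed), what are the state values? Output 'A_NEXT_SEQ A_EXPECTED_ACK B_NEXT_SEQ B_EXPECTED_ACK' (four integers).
After event 0: A_seq=1000 A_ack=147 B_seq=147 B_ack=1000
After event 1: A_seq=1094 A_ack=147 B_seq=147 B_ack=1000
After event 2: A_seq=1201 A_ack=147 B_seq=147 B_ack=1000
After event 3: A_seq=1201 A_ack=147 B_seq=147 B_ack=1201
After event 4: A_seq=1201 A_ack=147 B_seq=147 B_ack=1201
After event 5: A_seq=1201 A_ack=191 B_seq=191 B_ack=1201

1201 191 191 1201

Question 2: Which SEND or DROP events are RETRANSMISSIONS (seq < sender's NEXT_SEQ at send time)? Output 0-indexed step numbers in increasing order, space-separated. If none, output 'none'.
Step 0: SEND seq=0 -> fresh
Step 1: DROP seq=1000 -> fresh
Step 2: SEND seq=1094 -> fresh
Step 3: SEND seq=1000 -> retransmit
Step 5: SEND seq=147 -> fresh
Step 6: SEND seq=1000 -> retransmit
Step 7: SEND seq=1201 -> fresh

Answer: 3 6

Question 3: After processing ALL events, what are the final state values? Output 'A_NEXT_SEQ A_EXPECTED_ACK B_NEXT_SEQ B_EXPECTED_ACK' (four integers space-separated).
After event 0: A_seq=1000 A_ack=147 B_seq=147 B_ack=1000
After event 1: A_seq=1094 A_ack=147 B_seq=147 B_ack=1000
After event 2: A_seq=1201 A_ack=147 B_seq=147 B_ack=1000
After event 3: A_seq=1201 A_ack=147 B_seq=147 B_ack=1201
After event 4: A_seq=1201 A_ack=147 B_seq=147 B_ack=1201
After event 5: A_seq=1201 A_ack=191 B_seq=191 B_ack=1201
After event 6: A_seq=1201 A_ack=191 B_seq=191 B_ack=1201
After event 7: A_seq=1211 A_ack=191 B_seq=191 B_ack=1211

Answer: 1211 191 191 1211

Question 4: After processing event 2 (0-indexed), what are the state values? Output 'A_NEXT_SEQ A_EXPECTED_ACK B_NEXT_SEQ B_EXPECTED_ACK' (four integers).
After event 0: A_seq=1000 A_ack=147 B_seq=147 B_ack=1000
After event 1: A_seq=1094 A_ack=147 B_seq=147 B_ack=1000
After event 2: A_seq=1201 A_ack=147 B_seq=147 B_ack=1000

1201 147 147 1000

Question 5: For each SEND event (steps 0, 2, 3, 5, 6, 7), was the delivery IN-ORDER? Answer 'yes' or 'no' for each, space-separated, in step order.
Step 0: SEND seq=0 -> in-order
Step 2: SEND seq=1094 -> out-of-order
Step 3: SEND seq=1000 -> in-order
Step 5: SEND seq=147 -> in-order
Step 6: SEND seq=1000 -> out-of-order
Step 7: SEND seq=1201 -> in-order

Answer: yes no yes yes no yes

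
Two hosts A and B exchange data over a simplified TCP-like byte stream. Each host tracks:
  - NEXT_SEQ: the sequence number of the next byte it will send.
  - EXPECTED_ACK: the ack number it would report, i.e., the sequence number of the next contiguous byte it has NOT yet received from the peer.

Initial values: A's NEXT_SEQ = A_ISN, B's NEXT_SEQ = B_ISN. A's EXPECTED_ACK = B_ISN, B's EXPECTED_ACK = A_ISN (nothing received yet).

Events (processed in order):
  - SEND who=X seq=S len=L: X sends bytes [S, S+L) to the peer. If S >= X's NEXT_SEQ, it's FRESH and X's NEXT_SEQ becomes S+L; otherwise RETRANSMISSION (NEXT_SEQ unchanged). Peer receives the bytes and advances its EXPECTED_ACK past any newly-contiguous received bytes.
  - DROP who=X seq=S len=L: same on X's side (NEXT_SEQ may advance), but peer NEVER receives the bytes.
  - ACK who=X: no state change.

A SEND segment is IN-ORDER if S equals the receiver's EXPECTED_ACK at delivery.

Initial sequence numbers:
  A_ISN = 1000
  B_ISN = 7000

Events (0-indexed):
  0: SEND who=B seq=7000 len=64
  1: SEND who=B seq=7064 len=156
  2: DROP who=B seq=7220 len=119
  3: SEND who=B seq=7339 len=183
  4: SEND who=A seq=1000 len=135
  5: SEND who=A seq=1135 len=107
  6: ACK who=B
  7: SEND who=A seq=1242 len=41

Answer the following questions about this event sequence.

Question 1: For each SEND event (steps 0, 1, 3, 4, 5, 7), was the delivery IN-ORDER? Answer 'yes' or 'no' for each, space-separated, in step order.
Answer: yes yes no yes yes yes

Derivation:
Step 0: SEND seq=7000 -> in-order
Step 1: SEND seq=7064 -> in-order
Step 3: SEND seq=7339 -> out-of-order
Step 4: SEND seq=1000 -> in-order
Step 5: SEND seq=1135 -> in-order
Step 7: SEND seq=1242 -> in-order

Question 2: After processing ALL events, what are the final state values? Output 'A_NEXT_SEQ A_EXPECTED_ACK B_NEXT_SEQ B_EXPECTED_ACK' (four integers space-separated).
Answer: 1283 7220 7522 1283

Derivation:
After event 0: A_seq=1000 A_ack=7064 B_seq=7064 B_ack=1000
After event 1: A_seq=1000 A_ack=7220 B_seq=7220 B_ack=1000
After event 2: A_seq=1000 A_ack=7220 B_seq=7339 B_ack=1000
After event 3: A_seq=1000 A_ack=7220 B_seq=7522 B_ack=1000
After event 4: A_seq=1135 A_ack=7220 B_seq=7522 B_ack=1135
After event 5: A_seq=1242 A_ack=7220 B_seq=7522 B_ack=1242
After event 6: A_seq=1242 A_ack=7220 B_seq=7522 B_ack=1242
After event 7: A_seq=1283 A_ack=7220 B_seq=7522 B_ack=1283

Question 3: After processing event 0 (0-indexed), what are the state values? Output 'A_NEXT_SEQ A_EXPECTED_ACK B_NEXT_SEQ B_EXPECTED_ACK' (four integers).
After event 0: A_seq=1000 A_ack=7064 B_seq=7064 B_ack=1000

1000 7064 7064 1000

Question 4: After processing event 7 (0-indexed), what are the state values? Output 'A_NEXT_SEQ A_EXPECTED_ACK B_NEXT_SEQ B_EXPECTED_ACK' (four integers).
After event 0: A_seq=1000 A_ack=7064 B_seq=7064 B_ack=1000
After event 1: A_seq=1000 A_ack=7220 B_seq=7220 B_ack=1000
After event 2: A_seq=1000 A_ack=7220 B_seq=7339 B_ack=1000
After event 3: A_seq=1000 A_ack=7220 B_seq=7522 B_ack=1000
After event 4: A_seq=1135 A_ack=7220 B_seq=7522 B_ack=1135
After event 5: A_seq=1242 A_ack=7220 B_seq=7522 B_ack=1242
After event 6: A_seq=1242 A_ack=7220 B_seq=7522 B_ack=1242
After event 7: A_seq=1283 A_ack=7220 B_seq=7522 B_ack=1283

1283 7220 7522 1283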